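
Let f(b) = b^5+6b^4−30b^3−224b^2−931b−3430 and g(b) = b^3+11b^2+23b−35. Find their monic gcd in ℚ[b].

b^2+12b+35

Euclidean algorithm in ℚ[b]:
  b^5+6b^4−30b^3−224b^2−931b−3430 = (b^2−5b+2)(b^3+11b^2+23b−35) + (−96b^2−1152b−3360)
  b^3+11b^2+23b−35 = (−(1/96)b+1/96)(−96b^2−1152b−3360) + (0)
Last nonzero remainder: −96b^2−1152b−3360. Dividing through by −96 gives the monic gcd b^2+12b+35.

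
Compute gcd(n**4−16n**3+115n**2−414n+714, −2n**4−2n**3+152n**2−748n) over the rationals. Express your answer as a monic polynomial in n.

n**2−10n+34

By polynomial division,
  n**4−16n**3+115n**2−414n+714 = (−1/2)(−2n**4−2n**3+152n**2−748n) + (−17n**3+191n**2−788n+714)
  −2n**4−2n**3+152n**2−748n = ((2/17)n+416/289)(−17n**3+191n**2−788n+714) + (−(8736/289)n**2+(87360/289)n−17472/17)
  −17n**3+191n**2−788n+714 = ((4913/8736)n−289/416)(−(8736/289)n**2+(87360/289)n−17472/17) + (0)
Last nonzero remainder: −(8736/289)n**2+(87360/289)n−17472/17. Dividing through by −8736/289 gives the monic gcd n**2−10n+34.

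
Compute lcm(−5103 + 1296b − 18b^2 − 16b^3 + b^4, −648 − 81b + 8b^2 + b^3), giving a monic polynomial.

−40824 + 5265b + 1152b^2 − 146b^3 − 8b^4 + b^5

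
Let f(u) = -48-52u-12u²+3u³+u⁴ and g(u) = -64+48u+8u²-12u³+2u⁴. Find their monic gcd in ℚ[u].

Euclidean algorithm in ℚ[u]:
  u⁴+3u³-12u²-52u-48 = (1/2)(2u⁴-12u³+8u²+48u-64) + (9u³-16u²-76u-16)
  2u⁴-12u³+8u²+48u-64 = ((2/9)u-76/81)(9u³-16u²-76u-16) + ((800/81)u²-(1600/81)u-6400/81)
  9u³-16u²-76u-16 = ((729/800)u+81/400)((800/81)u²-(1600/81)u-6400/81) + (0)
Last nonzero remainder: (800/81)u²-(1600/81)u-6400/81. Dividing through by 800/81 gives the monic gcd u²-2u-8.

-8-2u+u²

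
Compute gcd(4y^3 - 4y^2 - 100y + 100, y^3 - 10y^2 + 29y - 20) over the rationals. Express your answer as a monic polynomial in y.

By polynomial division,
  4y^3 - 4y^2 - 100y + 100 = (4)(y^3 - 10y^2 + 29y - 20) + (36y^2 - 216y + 180)
  y^3 - 10y^2 + 29y - 20 = ((1/36)y - 1/9)(36y^2 - 216y + 180) + (0)
Last nonzero remainder: 36y^2 - 216y + 180. Dividing through by 36 gives the monic gcd y^2 - 6y + 5.

y^2 - 6y + 5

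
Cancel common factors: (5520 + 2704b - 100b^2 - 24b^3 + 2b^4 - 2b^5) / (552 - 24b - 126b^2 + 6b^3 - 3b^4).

Euclidean algorithm in ℚ[b]:
  -2b^5 + 2b^4 - 24b^3 - 100b^2 + 2704b + 5520 = ((2/3)b + 2/3)(-3b^4 + 6b^3 - 126b^2 - 24b + 552) + (56b^3 + 2352b + 5152)
  -3b^4 + 6b^3 - 126b^2 - 24b + 552 = (-(3/56)b + 3/28)(56b^3 + 2352b + 5152) + (0)
Last nonzero remainder: 56b^3 + 2352b + 5152. Dividing through by 56 gives the monic gcd b^3 + 42b + 92.
Cancel b^3 + 42b + 92 from numerator and denominator to get the reduced form.

(-60 - 2b + 2b^2)/(-6 + 3b)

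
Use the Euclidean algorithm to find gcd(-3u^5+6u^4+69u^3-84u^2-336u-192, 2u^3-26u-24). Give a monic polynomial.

u^2-3u-4

Apply the Euclidean algorithm:
  -3u^5+6u^4+69u^3-84u^2-336u-192 = (-(3/2)u^2+3u+15)(2u^3-26u-24) + (-42u^2+126u+168)
  2u^3-26u-24 = (-(1/21)u-1/7)(-42u^2+126u+168) + (0)
Last nonzero remainder: -42u^2+126u+168. Dividing through by -42 gives the monic gcd u^2-3u-4.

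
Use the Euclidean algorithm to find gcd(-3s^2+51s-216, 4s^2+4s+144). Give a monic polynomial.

Apply the Euclidean algorithm:
  -3s^2+51s-216 = (-3/4)(4s^2+4s+144) + (54s-108)
  4s^2+4s+144 = ((2/27)s+2/9)(54s-108) + (168)
  54s-108 = ((9/28)s-9/14)(168) + (0)
The last nonzero remainder is the constant 168, so the polynomials are coprime and gcd = 1.

1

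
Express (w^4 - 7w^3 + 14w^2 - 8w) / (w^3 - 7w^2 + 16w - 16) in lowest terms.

(w^3 - 3w^2 + 2w)/(w^2 - 3w + 4)

Repeated division with remainder:
  w^4 - 7w^3 + 14w^2 - 8w = (w)(w^3 - 7w^2 + 16w - 16) + (-2w^2 + 8w)
  w^3 - 7w^2 + 16w - 16 = (-(1/2)w + 3/2)(-2w^2 + 8w) + (4w - 16)
  -2w^2 + 8w = (-(1/2)w)(4w - 16) + (0)
Last nonzero remainder: 4w - 16. Dividing through by 4 gives the monic gcd w - 4.
Cancel w - 4 from numerator and denominator to get the reduced form.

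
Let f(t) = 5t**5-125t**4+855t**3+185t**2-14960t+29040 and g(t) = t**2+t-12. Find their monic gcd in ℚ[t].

Euclidean algorithm in ℚ[t]:
  5t**5-125t**4+855t**3+185t**2-14960t+29040 = (5t**3-130t**2+1045t-2420)(t**2+t-12) + (0)
The last nonzero remainder t**2+t-12 is already monic.

t**2+t-12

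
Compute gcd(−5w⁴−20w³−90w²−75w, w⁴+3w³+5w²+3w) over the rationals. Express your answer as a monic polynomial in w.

w²+w

By polynomial division,
  −5w⁴−20w³−90w²−75w = (−5)(w⁴+3w³+5w²+3w) + (−5w³−65w²−60w)
  w⁴+3w³+5w²+3w = (−(1/5)w+2)(−5w³−65w²−60w) + (123w²+123w)
  −5w³−65w²−60w = (−(5/123)w−20/41)(123w²+123w) + (0)
Last nonzero remainder: 123w²+123w. Dividing through by 123 gives the monic gcd w²+w.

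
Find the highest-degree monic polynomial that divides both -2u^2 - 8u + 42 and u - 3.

Apply the Euclidean algorithm:
  -2u^2 - 8u + 42 = (-2u - 14)(u - 3) + (0)
The last nonzero remainder u - 3 is already monic.

u - 3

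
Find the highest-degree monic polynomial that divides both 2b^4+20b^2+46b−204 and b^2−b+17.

By polynomial division,
  2b^4+20b^2+46b−204 = (2b^2+2b−12)(b^2−b+17) + (0)
The last nonzero remainder b^2−b+17 is already monic.

b^2−b+17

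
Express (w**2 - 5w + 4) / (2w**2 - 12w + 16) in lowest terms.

Apply the Euclidean algorithm:
  w**2 - 5w + 4 = (1/2)(2w**2 - 12w + 16) + (w - 4)
  2w**2 - 12w + 16 = (2w - 4)(w - 4) + (0)
The last nonzero remainder w - 4 is already monic.
Cancel w - 4 from numerator and denominator to get the reduced form.

(w - 1)/(2w - 4)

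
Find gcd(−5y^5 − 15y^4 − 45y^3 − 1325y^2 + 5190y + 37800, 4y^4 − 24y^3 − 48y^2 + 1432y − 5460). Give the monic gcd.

y^2 + 2y − 35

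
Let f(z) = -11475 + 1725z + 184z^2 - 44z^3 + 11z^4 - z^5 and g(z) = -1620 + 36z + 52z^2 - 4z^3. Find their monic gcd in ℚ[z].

Apply the Euclidean algorithm:
  -z^5 + 11z^4 - 44z^3 + 184z^2 + 1725z - 11475 = ((1/4)z^2 + (1/2)z + 79/4)(-4z^3 + 52z^2 + 36z - 1620) + (-456z^2 + 1824z + 20520)
  -4z^3 + 52z^2 + 36z - 1620 = ((1/114)z - 3/38)(-456z^2 + 1824z + 20520) + (0)
Last nonzero remainder: -456z^2 + 1824z + 20520. Dividing through by -456 gives the monic gcd z^2 - 4z - 45.

-45 - 4z + z^2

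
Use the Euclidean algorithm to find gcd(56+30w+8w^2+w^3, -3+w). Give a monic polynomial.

By polynomial division,
  w^3+8w^2+30w+56 = (w^2+11w+63)(w-3) + (245)
  w-3 = ((1/245)w-3/245)(245) + (0)
The last nonzero remainder is the constant 245, so the polynomials are coprime and gcd = 1.

1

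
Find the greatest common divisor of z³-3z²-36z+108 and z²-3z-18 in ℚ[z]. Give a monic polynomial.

Euclidean algorithm in ℚ[z]:
  z³-3z²-36z+108 = (z)(z²-3z-18) + (-18z+108)
  z²-3z-18 = (-(1/18)z-1/6)(-18z+108) + (0)
Last nonzero remainder: -18z+108. Dividing through by -18 gives the monic gcd z-6.

z-6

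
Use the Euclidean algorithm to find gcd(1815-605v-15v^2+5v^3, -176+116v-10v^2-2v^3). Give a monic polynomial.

11+v

Repeated division with remainder:
  5v^3-15v^2-605v+1815 = (-5/2)(-2v^3-10v^2+116v-176) + (-40v^2-315v+1375)
  -2v^3-10v^2+116v-176 = ((1/20)v-23/160)(-40v^2-315v+1375) + ((63/32)v+693/32)
  -40v^2-315v+1375 = (-(1280/63)v+4000/63)((63/32)v+693/32) + (0)
Last nonzero remainder: (63/32)v+693/32. Dividing through by 63/32 gives the monic gcd v+11.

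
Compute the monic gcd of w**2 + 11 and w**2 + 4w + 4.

1

Apply the Euclidean algorithm:
  w**2 + 11 = (w**2 + 4w + 4) + (-4w + 7)
  w**2 + 4w + 4 = (-(1/4)w - 23/16)(-4w + 7) + (225/16)
  -4w + 7 = (-(64/225)w + 112/225)(225/16) + (0)
The last nonzero remainder is the constant 225/16, so the polynomials are coprime and gcd = 1.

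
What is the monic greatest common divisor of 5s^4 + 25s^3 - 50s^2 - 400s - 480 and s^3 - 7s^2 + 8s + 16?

Euclidean algorithm in ℚ[s]:
  5s^4 + 25s^3 - 50s^2 - 400s - 480 = (5s + 60)(s^3 - 7s^2 + 8s + 16) + (330s^2 - 960s - 1440)
  s^3 - 7s^2 + 8s + 16 = ((1/330)s - 3/242)(330s^2 - 960s - 1440) + ((56/121)s - 224/121)
  330s^2 - 960s - 1440 = ((19965/28)s + 5445/7)((56/121)s - 224/121) + (0)
Last nonzero remainder: (56/121)s - 224/121. Dividing through by 56/121 gives the monic gcd s - 4.

s - 4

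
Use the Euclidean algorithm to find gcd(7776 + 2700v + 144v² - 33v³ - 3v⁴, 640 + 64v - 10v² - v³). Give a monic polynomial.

Repeated division with remainder:
  -3v⁴ - 33v³ + 144v² + 2700v + 7776 = (3v + 3)(-v³ - 10v² + 64v + 640) + (-18v² + 588v + 5856)
  -v³ - 10v² + 64v + 640 = ((1/18)v + 64/27)(-18v² + 588v + 5856) + (-(14896/9)v - 119168/9)
  -18v² + 588v + 5856 = ((81/7448)v - 1647/3724)(-(14896/9)v - 119168/9) + (0)
Last nonzero remainder: -(14896/9)v - 119168/9. Dividing through by -14896/9 gives the monic gcd v + 8.

8 + v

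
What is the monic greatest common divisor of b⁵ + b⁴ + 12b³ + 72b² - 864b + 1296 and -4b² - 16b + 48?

b² + 4b - 12

Euclidean algorithm in ℚ[b]:
  b⁵ + b⁴ + 12b³ + 72b² - 864b + 1296 = (-(1/4)b³ + (3/4)b² - 9b + 27)(-4b² - 16b + 48) + (0)
Last nonzero remainder: -4b² - 16b + 48. Dividing through by -4 gives the monic gcd b² + 4b - 12.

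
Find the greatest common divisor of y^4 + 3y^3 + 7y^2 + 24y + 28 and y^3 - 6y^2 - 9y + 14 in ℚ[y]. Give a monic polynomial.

y + 2

Euclidean algorithm in ℚ[y]:
  y^4 + 3y^3 + 7y^2 + 24y + 28 = (y + 9)(y^3 - 6y^2 - 9y + 14) + (70y^2 + 91y - 98)
  y^3 - 6y^2 - 9y + 14 = ((1/70)y - 73/700)(70y^2 + 91y - 98) + ((189/100)y + 189/50)
  70y^2 + 91y - 98 = ((1000/27)y - 700/27)((189/100)y + 189/50) + (0)
Last nonzero remainder: (189/100)y + 189/50. Dividing through by 189/100 gives the monic gcd y + 2.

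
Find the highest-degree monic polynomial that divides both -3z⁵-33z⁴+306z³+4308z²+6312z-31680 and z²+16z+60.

z²+16z+60

By polynomial division,
  -3z⁵-33z⁴+306z³+4308z²+6312z-31680 = (-3z³+15z²+246z-528)(z²+16z+60) + (0)
The last nonzero remainder z²+16z+60 is already monic.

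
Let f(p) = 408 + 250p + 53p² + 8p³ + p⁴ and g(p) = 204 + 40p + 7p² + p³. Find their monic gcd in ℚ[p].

34 + p + p²

Apply the Euclidean algorithm:
  p⁴ + 8p³ + 53p² + 250p + 408 = (p + 1)(p³ + 7p² + 40p + 204) + (6p² + 6p + 204)
  p³ + 7p² + 40p + 204 = ((1/6)p + 1)(6p² + 6p + 204) + (0)
Last nonzero remainder: 6p² + 6p + 204. Dividing through by 6 gives the monic gcd p² + p + 34.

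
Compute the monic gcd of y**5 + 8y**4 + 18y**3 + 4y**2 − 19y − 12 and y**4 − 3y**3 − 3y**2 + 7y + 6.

y**2 + 2y + 1

Euclidean algorithm in ℚ[y]:
  y**5 + 8y**4 + 18y**3 + 4y**2 − 19y − 12 = (y + 11)(y**4 − 3y**3 − 3y**2 + 7y + 6) + (54y**3 + 30y**2 − 102y − 78)
  y**4 − 3y**3 − 3y**2 + 7y + 6 = ((1/54)y − 16/243)(54y**3 + 30y**2 − 102y − 78) + ((70/81)y**2 + (140/81)y + 70/81)
  54y**3 + 30y**2 − 102y − 78 = ((2187/35)y − 3159/35)((70/81)y**2 + (140/81)y + 70/81) + (0)
Last nonzero remainder: (70/81)y**2 + (140/81)y + 70/81. Dividing through by 70/81 gives the monic gcd y**2 + 2y + 1.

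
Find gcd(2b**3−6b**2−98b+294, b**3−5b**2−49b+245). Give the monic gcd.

Euclidean algorithm in ℚ[b]:
  2b**3−6b**2−98b+294 = (2)(b**3−5b**2−49b+245) + (4b**2−196)
  b**3−5b**2−49b+245 = ((1/4)b−5/4)(4b**2−196) + (0)
Last nonzero remainder: 4b**2−196. Dividing through by 4 gives the monic gcd b**2−49.

b**2−49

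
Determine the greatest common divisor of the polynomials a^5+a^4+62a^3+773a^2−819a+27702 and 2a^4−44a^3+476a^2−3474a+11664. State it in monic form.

a^2−5a+81

Euclidean algorithm in ℚ[a]:
  a^5+a^4+62a^3+773a^2−819a+27702 = ((1/2)a+23/2)(2a^4−44a^3+476a^2−3474a+11664) + (330a^3−2964a^2+33300a−106434)
  2a^4−44a^3+476a^2−3474a+11664 = ((1/165)a−716/9075)(330a^3−2964a^2+33300a−106434) + ((121992/3025)a^2−(121992/605)a+9881352/3025)
  330a^3−2964a^2+33300a−106434 = ((166375/20332)a−662475/20332)((121992/3025)a^2−(121992/605)a+9881352/3025) + (0)
Last nonzero remainder: (121992/3025)a^2−(121992/605)a+9881352/3025. Dividing through by 121992/3025 gives the monic gcd a^2−5a+81.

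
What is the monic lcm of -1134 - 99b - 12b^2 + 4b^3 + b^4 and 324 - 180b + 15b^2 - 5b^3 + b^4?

Apply the Euclidean algorithm:
  b^4 + 4b^3 - 12b^2 - 99b - 1134 = (b^4 - 5b^3 + 15b^2 - 180b + 324) + (9b^3 - 27b^2 + 81b - 1458)
  b^4 - 5b^3 + 15b^2 - 180b + 324 = ((1/9)b - 2/9)(9b^3 - 27b^2 + 81b - 1458) + (0)
Last nonzero remainder: 9b^3 - 27b^2 + 81b - 1458. Dividing through by 9 gives the monic gcd b^3 - 3b^2 + 9b - 162.
Then lcm(f, g) = f·g / gcd(f, g); expanding and making the result monic gives the answer.

2268 - 936b - 75b^2 - 20b^3 + 2b^4 + b^5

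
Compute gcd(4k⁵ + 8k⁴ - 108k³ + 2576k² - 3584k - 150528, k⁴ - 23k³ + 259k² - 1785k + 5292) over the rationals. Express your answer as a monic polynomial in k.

k³ - 14k² + 133k - 588

Euclidean algorithm in ℚ[k]:
  4k⁵ + 8k⁴ - 108k³ + 2576k² - 3584k - 150528 = (4k + 100)(k⁴ - 23k³ + 259k² - 1785k + 5292) + (1156k³ - 16184k² + 153748k - 679728)
  k⁴ - 23k³ + 259k² - 1785k + 5292 = ((1/1156)k - 9/1156)(1156k³ - 16184k² + 153748k - 679728) + (0)
Last nonzero remainder: 1156k³ - 16184k² + 153748k - 679728. Dividing through by 1156 gives the monic gcd k³ - 14k² + 133k - 588.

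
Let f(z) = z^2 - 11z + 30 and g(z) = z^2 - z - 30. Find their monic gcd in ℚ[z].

Repeated division with remainder:
  z^2 - 11z + 30 = (z^2 - z - 30) + (-10z + 60)
  z^2 - z - 30 = (-(1/10)z - 1/2)(-10z + 60) + (0)
Last nonzero remainder: -10z + 60. Dividing through by -10 gives the monic gcd z - 6.

z - 6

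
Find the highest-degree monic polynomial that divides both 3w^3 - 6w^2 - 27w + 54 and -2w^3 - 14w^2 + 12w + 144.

w - 3

Apply the Euclidean algorithm:
  3w^3 - 6w^2 - 27w + 54 = (-3/2)(-2w^3 - 14w^2 + 12w + 144) + (-27w^2 - 9w + 270)
  -2w^3 - 14w^2 + 12w + 144 = ((2/27)w + 40/81)(-27w^2 - 9w + 270) + (-(32/9)w + 32/3)
  -27w^2 - 9w + 270 = ((243/32)w + 405/16)(-(32/9)w + 32/3) + (0)
Last nonzero remainder: -(32/9)w + 32/3. Dividing through by -32/9 gives the monic gcd w - 3.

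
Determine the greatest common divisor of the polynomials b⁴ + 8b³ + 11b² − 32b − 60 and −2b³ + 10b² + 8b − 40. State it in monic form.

By polynomial division,
  b⁴ + 8b³ + 11b² − 32b − 60 = (−(1/2)b − 13/2)(−2b³ + 10b² + 8b − 40) + (80b² − 320)
  −2b³ + 10b² + 8b − 40 = (−(1/40)b + 1/8)(80b² − 320) + (0)
Last nonzero remainder: 80b² − 320. Dividing through by 80 gives the monic gcd b² − 4.

b² − 4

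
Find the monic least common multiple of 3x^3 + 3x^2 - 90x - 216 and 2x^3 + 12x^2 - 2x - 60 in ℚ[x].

Repeated division with remainder:
  3x^3 + 3x^2 - 90x - 216 = (3/2)(2x^3 + 12x^2 - 2x - 60) + (-15x^2 - 87x - 126)
  2x^3 + 12x^2 - 2x - 60 = (-(2/15)x - 2/75)(-15x^2 - 87x - 126) + (-(528/25)x - 1584/25)
  -15x^2 - 87x - 126 = ((125/176)x + 175/88)(-(528/25)x - 1584/25) + (0)
Last nonzero remainder: -(528/25)x - 1584/25. Dividing through by -528/25 gives the monic gcd x + 3.
Then lcm(f, g) = f·g / gcd(f, g); expanding and making the result monic gives the answer.

x^5 + 4x^4 - 37x^3 - 172x^2 + 84x + 720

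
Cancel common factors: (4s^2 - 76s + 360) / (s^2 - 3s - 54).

By polynomial division,
  4s^2 - 76s + 360 = (4)(s^2 - 3s - 54) + (-64s + 576)
  s^2 - 3s - 54 = (-(1/64)s - 3/32)(-64s + 576) + (0)
Last nonzero remainder: -64s + 576. Dividing through by -64 gives the monic gcd s - 9.
Cancel s - 9 from numerator and denominator to get the reduced form.

(4s - 40)/(s + 6)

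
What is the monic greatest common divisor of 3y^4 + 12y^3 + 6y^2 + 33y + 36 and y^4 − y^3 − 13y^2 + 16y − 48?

Euclidean algorithm in ℚ[y]:
  3y^4 + 12y^3 + 6y^2 + 33y + 36 = (3)(y^4 − y^3 − 13y^2 + 16y − 48) + (15y^3 + 45y^2 − 15y + 180)
  y^4 − y^3 − 13y^2 + 16y − 48 = ((1/15)y − 4/15)(15y^3 + 45y^2 − 15y + 180) + (0)
Last nonzero remainder: 15y^3 + 45y^2 − 15y + 180. Dividing through by 15 gives the monic gcd y^3 + 3y^2 − y + 12.

y^3 + 3y^2 − y + 12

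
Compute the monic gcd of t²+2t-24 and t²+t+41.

1

Euclidean algorithm in ℚ[t]:
  t²+2t-24 = (t²+t+41) + (t-65)
  t²+t+41 = (t+66)(t-65) + (4331)
  t-65 = ((1/4331)t-65/4331)(4331) + (0)
The last nonzero remainder is the constant 4331, so the polynomials are coprime and gcd = 1.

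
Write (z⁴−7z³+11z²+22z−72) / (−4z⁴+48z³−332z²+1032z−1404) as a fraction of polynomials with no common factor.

(−z²+2z+8)/(4z²−28z+156)

Repeated division with remainder:
  z⁴−7z³+11z²+22z−72 = (−1/4)(−4z⁴+48z³−332z²+1032z−1404) + (5z³−72z²+280z−423)
  −4z⁴+48z³−332z²+1032z−1404 = (−(4/5)z−48/25)(5z³−72z²+280z−423) + (−(6156/25)z²+(6156/5)z−55404/25)
  5z³−72z²+280z−423 = (−(125/6156)z+1175/6156)(−(6156/25)z²+(6156/5)z−55404/25) + (0)
Last nonzero remainder: −(6156/25)z²+(6156/5)z−55404/25. Dividing through by −6156/25 gives the monic gcd z²−5z+9.
Cancel z²−5z+9 from numerator and denominator to get the reduced form.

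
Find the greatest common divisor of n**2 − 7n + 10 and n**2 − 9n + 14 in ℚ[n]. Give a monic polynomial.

By polynomial division,
  n**2 − 7n + 10 = (n**2 − 9n + 14) + (2n − 4)
  n**2 − 9n + 14 = ((1/2)n − 7/2)(2n − 4) + (0)
Last nonzero remainder: 2n − 4. Dividing through by 2 gives the monic gcd n − 2.

n − 2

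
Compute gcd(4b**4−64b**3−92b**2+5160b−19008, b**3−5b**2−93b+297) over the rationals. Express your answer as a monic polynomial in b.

Repeated division with remainder:
  4b**4−64b**3−92b**2+5160b−19008 = (4b−44)(b**3−5b**2−93b+297) + (60b**2−120b−5940)
  b**3−5b**2−93b+297 = ((1/60)b−1/20)(60b**2−120b−5940) + (0)
Last nonzero remainder: 60b**2−120b−5940. Dividing through by 60 gives the monic gcd b**2−2b−99.

b**2−2b−99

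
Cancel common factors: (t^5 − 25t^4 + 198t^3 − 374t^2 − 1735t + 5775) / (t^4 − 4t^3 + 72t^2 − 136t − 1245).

Repeated division with remainder:
  t^5 − 25t^4 + 198t^3 − 374t^2 − 1735t + 5775 = (t − 21)(t^4 − 4t^3 + 72t^2 − 136t − 1245) + (42t^3 + 1274t^2 − 3346t − 20370)
  t^4 − 4t^3 + 72t^2 − 136t − 1245 = ((1/42)t − 103/126)(42t^3 + 1274t^2 − 3346t − 20370) + ((10738/9)t^2 − (21476/9)t − 53690/3)
  42t^3 + 1274t^2 − 3346t − 20370 = ((27/767)t + 873/767)((10738/9)t^2 − (21476/9)t − 53690/3) + (0)
Last nonzero remainder: (10738/9)t^2 − (21476/9)t − 53690/3. Dividing through by 10738/9 gives the monic gcd t^2 − 2t − 15.
Cancel t^2 − 2t − 15 from numerator and denominator to get the reduced form.

(t^3 − 23t^2 + 167t − 385)/(t^2 − 2t + 83)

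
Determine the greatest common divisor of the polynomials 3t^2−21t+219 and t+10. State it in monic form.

1

Repeated division with remainder:
  3t^2−21t+219 = (3t−51)(t+10) + (729)
  t+10 = ((1/729)t+10/729)(729) + (0)
The last nonzero remainder is the constant 729, so the polynomials are coprime and gcd = 1.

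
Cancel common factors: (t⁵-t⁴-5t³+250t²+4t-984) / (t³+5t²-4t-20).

(t³-t²-t+246)/(t+5)

Repeated division with remainder:
  t⁵-t⁴-5t³+250t²+4t-984 = (t²-6t+29)(t³+5t²-4t-20) + (101t²-404)
  t³+5t²-4t-20 = ((1/101)t+5/101)(101t²-404) + (0)
Last nonzero remainder: 101t²-404. Dividing through by 101 gives the monic gcd t²-4.
Cancel t²-4 from numerator and denominator to get the reduced form.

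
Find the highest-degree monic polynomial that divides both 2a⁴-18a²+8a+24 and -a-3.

By polynomial division,
  2a⁴-18a²+8a+24 = (-2a³+6a²-8)(-a-3) + (0)
Last nonzero remainder: -a-3. Dividing through by -1 gives the monic gcd a+3.

a+3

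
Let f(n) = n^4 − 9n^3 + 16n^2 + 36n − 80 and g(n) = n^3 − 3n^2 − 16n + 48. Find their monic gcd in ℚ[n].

n − 4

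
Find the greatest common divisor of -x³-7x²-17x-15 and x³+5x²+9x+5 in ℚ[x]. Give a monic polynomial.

Apply the Euclidean algorithm:
  -x³-7x²-17x-15 = (-1)(x³+5x²+9x+5) + (-2x²-8x-10)
  x³+5x²+9x+5 = (-(1/2)x-1/2)(-2x²-8x-10) + (0)
Last nonzero remainder: -2x²-8x-10. Dividing through by -2 gives the monic gcd x²+4x+5.

x²+4x+5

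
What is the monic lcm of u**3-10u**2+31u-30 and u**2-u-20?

u**4-6u**3-9u**2+94u-120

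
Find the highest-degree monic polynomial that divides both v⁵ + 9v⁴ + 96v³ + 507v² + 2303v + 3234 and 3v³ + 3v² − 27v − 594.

Apply the Euclidean algorithm:
  v⁵ + 9v⁴ + 96v³ + 507v² + 2303v + 3234 = ((1/3)v² + (8/3)v + 97/3)(3v³ + 3v² − 27v − 594) + (680v² + 4760v + 22440)
  3v³ + 3v² − 27v − 594 = ((3/680)v − 9/340)(680v² + 4760v + 22440) + (0)
Last nonzero remainder: 680v² + 4760v + 22440. Dividing through by 680 gives the monic gcd v² + 7v + 33.

v² + 7v + 33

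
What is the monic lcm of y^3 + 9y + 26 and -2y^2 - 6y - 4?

y^4 + y^3 + 9y^2 + 35y + 26

Euclidean algorithm in ℚ[y]:
  y^3 + 9y + 26 = (-(1/2)y + 3/2)(-2y^2 - 6y - 4) + (16y + 32)
  -2y^2 - 6y - 4 = (-(1/8)y - 1/8)(16y + 32) + (0)
Last nonzero remainder: 16y + 32. Dividing through by 16 gives the monic gcd y + 2.
Then lcm(f, g) = f·g / gcd(f, g); expanding and making the result monic gives the answer.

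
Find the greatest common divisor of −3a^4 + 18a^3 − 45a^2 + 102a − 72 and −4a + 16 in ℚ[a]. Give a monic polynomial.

a − 4

Repeated division with remainder:
  −3a^4 + 18a^3 − 45a^2 + 102a − 72 = ((3/4)a^3 − (3/2)a^2 + (21/4)a − 9/2)(−4a + 16) + (0)
Last nonzero remainder: −4a + 16. Dividing through by −4 gives the monic gcd a − 4.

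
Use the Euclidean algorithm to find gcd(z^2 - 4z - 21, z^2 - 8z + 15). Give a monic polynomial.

1

By polynomial division,
  z^2 - 4z - 21 = (z^2 - 8z + 15) + (4z - 36)
  z^2 - 8z + 15 = ((1/4)z + 1/4)(4z - 36) + (24)
  4z - 36 = ((1/6)z - 3/2)(24) + (0)
The last nonzero remainder is the constant 24, so the polynomials are coprime and gcd = 1.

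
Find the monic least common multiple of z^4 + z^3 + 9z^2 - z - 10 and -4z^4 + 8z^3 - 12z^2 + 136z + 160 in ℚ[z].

z^5 - 3z^4 + 5z^3 - 37z^2 - 6z + 40

Apply the Euclidean algorithm:
  z^4 + z^3 + 9z^2 - z - 10 = (-1/4)(-4z^4 + 8z^3 - 12z^2 + 136z + 160) + (3z^3 + 6z^2 + 33z + 30)
  -4z^4 + 8z^3 - 12z^2 + 136z + 160 = (-(4/3)z + 16/3)(3z^3 + 6z^2 + 33z + 30) + (0)
Last nonzero remainder: 3z^3 + 6z^2 + 33z + 30. Dividing through by 3 gives the monic gcd z^3 + 2z^2 + 11z + 10.
Then lcm(f, g) = f·g / gcd(f, g); expanding and making the result monic gives the answer.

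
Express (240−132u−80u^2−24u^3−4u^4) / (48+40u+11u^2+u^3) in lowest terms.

(60−48u−8u^2−4u^3)/(12+7u+u^2)

Euclidean algorithm in ℚ[u]:
  −4u^4−24u^3−80u^2−132u+240 = (−4u+20)(u^3+11u^2+40u+48) + (−140u^2−740u−720)
  u^3+11u^2+40u+48 = (−(1/140)u−2/49)(−140u^2−740u−720) + ((228/49)u+912/49)
  −140u^2−740u−720 = (−(1715/57)u−735/19)((228/49)u+912/49) + (0)
Last nonzero remainder: (228/49)u+912/49. Dividing through by 228/49 gives the monic gcd u+4.
Cancel u+4 from numerator and denominator to get the reduced form.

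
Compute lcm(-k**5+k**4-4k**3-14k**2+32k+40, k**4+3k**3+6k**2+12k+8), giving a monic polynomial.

k**7-k**6+8k**5+10k**4-16k**3+16k**2-128k-160

Euclidean algorithm in ℚ[k]:
  -k**5+k**4-4k**3-14k**2+32k+40 = (-k+4)(k**4+3k**3+6k**2+12k+8) + (-10k**3-26k**2-8k+8)
  k**4+3k**3+6k**2+12k+8 = (-(1/10)k-1/25)(-10k**3-26k**2-8k+8) + ((104/25)k**2+(312/25)k+208/25)
  -10k**3-26k**2-8k+8 = (-(125/52)k+25/26)((104/25)k**2+(312/25)k+208/25) + (0)
Last nonzero remainder: (104/25)k**2+(312/25)k+208/25. Dividing through by 104/25 gives the monic gcd k**2+3k+2.
Then lcm(f, g) = f·g / gcd(f, g); expanding and making the result monic gives the answer.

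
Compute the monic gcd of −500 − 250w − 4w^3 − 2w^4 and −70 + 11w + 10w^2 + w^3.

5 + w

Euclidean algorithm in ℚ[w]:
  −2w^4 − 4w^3 − 250w − 500 = (−2w + 16)(w^3 + 10w^2 + 11w − 70) + (−138w^2 − 566w + 620)
  w^3 + 10w^2 + 11w − 70 = (−(1/138)w − 407/9522)(−138w^2 − 566w + 620) + (−(41420/4761)w − 207100/4761)
  −138w^2 − 566w + 620 = ((328509/20710)w − 147591/10355)(−(41420/4761)w − 207100/4761) + (0)
Last nonzero remainder: −(41420/4761)w − 207100/4761. Dividing through by −41420/4761 gives the monic gcd w + 5.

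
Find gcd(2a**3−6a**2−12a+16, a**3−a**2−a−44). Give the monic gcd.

a−4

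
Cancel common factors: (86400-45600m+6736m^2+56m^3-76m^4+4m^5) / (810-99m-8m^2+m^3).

(-960+496m-80m^2+4m^3)/(-9+m)

Apply the Euclidean algorithm:
  4m^5-76m^4+56m^3+6736m^2-45600m+86400 = (4m^2-44m+100)(m^3-8m^2-99m+810) + (-60m^2-60m+5400)
  m^3-8m^2-99m+810 = (-(1/60)m+3/20)(-60m^2-60m+5400) + (0)
Last nonzero remainder: -60m^2-60m+5400. Dividing through by -60 gives the monic gcd m^2+m-90.
Cancel m^2+m-90 from numerator and denominator to get the reduced form.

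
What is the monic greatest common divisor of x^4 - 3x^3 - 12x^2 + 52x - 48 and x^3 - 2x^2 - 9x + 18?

Repeated division with remainder:
  x^4 - 3x^3 - 12x^2 + 52x - 48 = (x - 1)(x^3 - 2x^2 - 9x + 18) + (-5x^2 + 25x - 30)
  x^3 - 2x^2 - 9x + 18 = (-(1/5)x - 3/5)(-5x^2 + 25x - 30) + (0)
Last nonzero remainder: -5x^2 + 25x - 30. Dividing through by -5 gives the monic gcd x^2 - 5x + 6.

x^2 - 5x + 6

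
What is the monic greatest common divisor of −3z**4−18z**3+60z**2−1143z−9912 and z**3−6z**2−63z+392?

z+8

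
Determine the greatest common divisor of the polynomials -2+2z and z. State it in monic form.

1

By polynomial division,
  2z-2 = (2)(z) + (-2)
  z = (-(1/2)z)(-2) + (0)
The last nonzero remainder is the constant -2, so the polynomials are coprime and gcd = 1.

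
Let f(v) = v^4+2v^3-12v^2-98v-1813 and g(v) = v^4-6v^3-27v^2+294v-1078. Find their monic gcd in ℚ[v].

By polynomial division,
  v^4+2v^3-12v^2-98v-1813 = (v^4-6v^3-27v^2+294v-1078) + (8v^3+15v^2-392v-735)
  v^4-6v^3-27v^2+294v-1078 = ((1/8)v-63/64)(8v^3+15v^2-392v-735) + ((2353/64)v^2-115297/64)
  8v^3+15v^2-392v-735 = ((512/2353)v+960/2353)((2353/64)v^2-115297/64) + (0)
Last nonzero remainder: (2353/64)v^2-115297/64. Dividing through by 2353/64 gives the monic gcd v^2-49.

v^2-49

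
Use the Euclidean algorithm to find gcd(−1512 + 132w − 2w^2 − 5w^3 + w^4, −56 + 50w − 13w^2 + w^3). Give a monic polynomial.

Euclidean algorithm in ℚ[w]:
  w^4 − 5w^3 − 2w^2 + 132w − 1512 = (w + 8)(w^3 − 13w^2 + 50w − 56) + (52w^2 − 212w − 1064)
  w^3 − 13w^2 + 50w − 56 = ((1/52)w − 29/169)(52w^2 − 212w − 1064) + ((5760/169)w − 40320/169)
  52w^2 − 212w − 1064 = ((2197/1440)w + 3211/720)((5760/169)w − 40320/169) + (0)
Last nonzero remainder: (5760/169)w − 40320/169. Dividing through by 5760/169 gives the monic gcd w − 7.

−7 + w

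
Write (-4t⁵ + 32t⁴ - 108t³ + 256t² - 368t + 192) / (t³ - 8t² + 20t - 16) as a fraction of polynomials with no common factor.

(-4t³ + 8t² - 28t + 24)/(t - 2)

Repeated division with remainder:
  -4t⁵ + 32t⁴ - 108t³ + 256t² - 368t + 192 = (-4t² - 28)(t³ - 8t² + 20t - 16) + (-32t² + 192t - 256)
  t³ - 8t² + 20t - 16 = (-(1/32)t + 1/16)(-32t² + 192t - 256) + (0)
Last nonzero remainder: -32t² + 192t - 256. Dividing through by -32 gives the monic gcd t² - 6t + 8.
Cancel t² - 6t + 8 from numerator and denominator to get the reduced form.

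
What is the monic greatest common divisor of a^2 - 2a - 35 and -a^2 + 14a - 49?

Euclidean algorithm in ℚ[a]:
  a^2 - 2a - 35 = (-1)(-a^2 + 14a - 49) + (12a - 84)
  -a^2 + 14a - 49 = (-(1/12)a + 7/12)(12a - 84) + (0)
Last nonzero remainder: 12a - 84. Dividing through by 12 gives the monic gcd a - 7.

a - 7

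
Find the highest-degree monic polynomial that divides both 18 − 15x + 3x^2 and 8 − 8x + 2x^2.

Repeated division with remainder:
  3x^2 − 15x + 18 = (3/2)(2x^2 − 8x + 8) + (−3x + 6)
  2x^2 − 8x + 8 = (−(2/3)x + 4/3)(−3x + 6) + (0)
Last nonzero remainder: −3x + 6. Dividing through by −3 gives the monic gcd x − 2.

−2 + x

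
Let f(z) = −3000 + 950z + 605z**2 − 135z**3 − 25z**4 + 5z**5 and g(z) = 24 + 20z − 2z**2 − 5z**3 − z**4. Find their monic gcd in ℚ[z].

Euclidean algorithm in ℚ[z]:
  5z**5 − 25z**4 − 135z**3 + 605z**2 + 950z − 3000 = (−5z + 50)(−z**4 − 5z**3 − 2z**2 + 20z + 24) + (105z**3 + 805z**2 + 70z − 4200)
  −z**4 − 5z**3 − 2z**2 + 20z + 24 = (−(1/105)z + 8/315)(105z**3 + 805z**2 + 70z − 4200) + (−(196/9)z**2 − (196/9)z + 392/3)
  105z**3 + 805z**2 + 70z − 4200 = (−(135/28)z − 225/7)(−(196/9)z**2 − (196/9)z + 392/3) + (0)
Last nonzero remainder: −(196/9)z**2 − (196/9)z + 392/3. Dividing through by −196/9 gives the monic gcd z**2 + z − 6.

−6 + z + z**2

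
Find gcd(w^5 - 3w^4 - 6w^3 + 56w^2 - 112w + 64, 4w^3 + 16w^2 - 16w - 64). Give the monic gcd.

w^2 + 2w - 8

Repeated division with remainder:
  w^5 - 3w^4 - 6w^3 + 56w^2 - 112w + 64 = ((1/4)w^2 - (7/4)w + 13/2)(4w^3 + 16w^2 - 16w - 64) + (-60w^2 - 120w + 480)
  4w^3 + 16w^2 - 16w - 64 = (-(1/15)w - 2/15)(-60w^2 - 120w + 480) + (0)
Last nonzero remainder: -60w^2 - 120w + 480. Dividing through by -60 gives the monic gcd w^2 + 2w - 8.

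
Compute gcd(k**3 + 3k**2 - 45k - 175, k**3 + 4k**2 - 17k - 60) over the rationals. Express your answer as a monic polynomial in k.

k + 5

Repeated division with remainder:
  k**3 + 3k**2 - 45k - 175 = (k**3 + 4k**2 - 17k - 60) + (-k**2 - 28k - 115)
  k**3 + 4k**2 - 17k - 60 = (-k + 24)(-k**2 - 28k - 115) + (540k + 2700)
  -k**2 - 28k - 115 = (-(1/540)k - 23/540)(540k + 2700) + (0)
Last nonzero remainder: 540k + 2700. Dividing through by 540 gives the monic gcd k + 5.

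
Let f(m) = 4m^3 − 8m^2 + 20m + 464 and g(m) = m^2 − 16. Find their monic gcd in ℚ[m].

Euclidean algorithm in ℚ[m]:
  4m^3 − 8m^2 + 20m + 464 = (4m − 8)(m^2 − 16) + (84m + 336)
  m^2 − 16 = ((1/84)m − 1/21)(84m + 336) + (0)
Last nonzero remainder: 84m + 336. Dividing through by 84 gives the monic gcd m + 4.

m + 4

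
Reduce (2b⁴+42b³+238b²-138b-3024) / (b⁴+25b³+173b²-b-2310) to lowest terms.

By polynomial division,
  2b⁴+42b³+238b²-138b-3024 = (2)(b⁴+25b³+173b²-b-2310) + (-8b³-108b²-136b+1596)
  b⁴+25b³+173b²-b-2310 = (-(1/8)b-23/16)(-8b³-108b²-136b+1596) + ((3/4)b²+3b-63/4)
  -8b³-108b²-136b+1596 = (-(32/3)b-304/3)((3/4)b²+3b-63/4) + (0)
Last nonzero remainder: (3/4)b²+3b-63/4. Dividing through by 3/4 gives the monic gcd b²+4b-21.
Cancel b²+4b-21 from numerator and denominator to get the reduced form.

(2b²+34b+144)/(b²+21b+110)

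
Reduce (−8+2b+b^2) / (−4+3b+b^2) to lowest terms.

(−2+b)/(−1+b)

Repeated division with remainder:
  b^2+2b−8 = (b^2+3b−4) + (−b−4)
  b^2+3b−4 = (−b+1)(−b−4) + (0)
Last nonzero remainder: −b−4. Dividing through by −1 gives the monic gcd b+4.
Cancel b+4 from numerator and denominator to get the reduced form.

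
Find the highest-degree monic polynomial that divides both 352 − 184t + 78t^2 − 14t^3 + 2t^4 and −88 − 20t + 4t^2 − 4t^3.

11 − 3t + t^2

By polynomial division,
  2t^4 − 14t^3 + 78t^2 − 184t + 352 = (−(1/2)t + 3)(−4t^3 + 4t^2 − 20t − 88) + (56t^2 − 168t + 616)
  −4t^3 + 4t^2 − 20t − 88 = (−(1/14)t − 1/7)(56t^2 − 168t + 616) + (0)
Last nonzero remainder: 56t^2 − 168t + 616. Dividing through by 56 gives the monic gcd t^2 − 3t + 11.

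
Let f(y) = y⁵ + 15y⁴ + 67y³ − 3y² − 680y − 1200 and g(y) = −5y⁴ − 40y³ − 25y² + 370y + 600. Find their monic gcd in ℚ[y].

y³ + 6y² − 7y − 60

By polynomial division,
  y⁵ + 15y⁴ + 67y³ − 3y² − 680y − 1200 = (−(1/5)y − 7/5)(−5y⁴ − 40y³ − 25y² + 370y + 600) + (6y³ + 36y² − 42y − 360)
  −5y⁴ − 40y³ − 25y² + 370y + 600 = (−(5/6)y − 5/3)(6y³ + 36y² − 42y − 360) + (0)
Last nonzero remainder: 6y³ + 36y² − 42y − 360. Dividing through by 6 gives the monic gcd y³ + 6y² − 7y − 60.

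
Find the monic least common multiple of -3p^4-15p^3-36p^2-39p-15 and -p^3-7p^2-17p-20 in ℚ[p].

p^5+9p^4+32p^3+61p^2+57p+20

Repeated division with remainder:
  -3p^4-15p^3-36p^2-39p-15 = (3p-6)(-p^3-7p^2-17p-20) + (-27p^2-81p-135)
  -p^3-7p^2-17p-20 = ((1/27)p+4/27)(-27p^2-81p-135) + (0)
Last nonzero remainder: -27p^2-81p-135. Dividing through by -27 gives the monic gcd p^2+3p+5.
Then lcm(f, g) = f·g / gcd(f, g); expanding and making the result monic gives the answer.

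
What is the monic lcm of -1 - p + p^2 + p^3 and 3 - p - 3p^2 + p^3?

By polynomial division,
  p^3 + p^2 - p - 1 = (p^3 - 3p^2 - p + 3) + (4p^2 - 4)
  p^3 - 3p^2 - p + 3 = ((1/4)p - 3/4)(4p^2 - 4) + (0)
Last nonzero remainder: 4p^2 - 4. Dividing through by 4 gives the monic gcd p^2 - 1.
Then lcm(f, g) = f·g / gcd(f, g); expanding and making the result monic gives the answer.

3 + 2p - 4p^2 - 2p^3 + p^4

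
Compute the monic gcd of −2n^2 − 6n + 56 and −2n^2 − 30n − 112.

Euclidean algorithm in ℚ[n]:
  −2n^2 − 6n + 56 = (−2n^2 − 30n − 112) + (24n + 168)
  −2n^2 − 30n − 112 = (−(1/12)n − 2/3)(24n + 168) + (0)
Last nonzero remainder: 24n + 168. Dividing through by 24 gives the monic gcd n + 7.

n + 7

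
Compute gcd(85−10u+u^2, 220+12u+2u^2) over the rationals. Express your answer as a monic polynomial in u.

1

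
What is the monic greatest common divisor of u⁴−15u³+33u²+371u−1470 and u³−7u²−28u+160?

Repeated division with remainder:
  u⁴−15u³+33u²+371u−1470 = (u−8)(u³−7u²−28u+160) + (5u²−13u−190)
  u³−7u²−28u+160 = ((1/5)u−22/25)(5u²−13u−190) + (−(36/25)u−36/5)
  5u²−13u−190 = (−(125/36)u+475/18)(−(36/25)u−36/5) + (0)
Last nonzero remainder: −(36/25)u−36/5. Dividing through by −36/25 gives the monic gcd u+5.

u+5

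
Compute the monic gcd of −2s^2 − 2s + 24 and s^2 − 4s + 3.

By polynomial division,
  −2s^2 − 2s + 24 = (−2)(s^2 − 4s + 3) + (−10s + 30)
  s^2 − 4s + 3 = (−(1/10)s + 1/10)(−10s + 30) + (0)
Last nonzero remainder: −10s + 30. Dividing through by −10 gives the monic gcd s − 3.

s − 3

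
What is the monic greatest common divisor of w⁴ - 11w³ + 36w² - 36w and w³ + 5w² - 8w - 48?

w - 3

By polynomial division,
  w⁴ - 11w³ + 36w² - 36w = (w - 16)(w³ + 5w² - 8w - 48) + (124w² - 116w - 768)
  w³ + 5w² - 8w - 48 = ((1/124)w + 46/961)(124w² - 116w - 768) + ((3600/961)w - 10800/961)
  124w² - 116w - 768 = ((29791/900)w + 15376/225)((3600/961)w - 10800/961) + (0)
Last nonzero remainder: (3600/961)w - 10800/961. Dividing through by 3600/961 gives the monic gcd w - 3.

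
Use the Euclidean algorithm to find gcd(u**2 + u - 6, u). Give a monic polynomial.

Repeated division with remainder:
  u**2 + u - 6 = (u + 1)(u) + (-6)
  u = (-(1/6)u)(-6) + (0)
The last nonzero remainder is the constant -6, so the polynomials are coprime and gcd = 1.

1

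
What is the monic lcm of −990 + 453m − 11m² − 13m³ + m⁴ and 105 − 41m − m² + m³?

−6930 + 2181m + 376m² − 102m³ − 6m⁴ + m⁵

Repeated division with remainder:
  m⁴ − 13m³ − 11m² + 453m − 990 = (m − 12)(m³ − m² − 41m + 105) + (18m² − 144m + 270)
  m³ − m² − 41m + 105 = ((1/18)m + 7/18)(18m² − 144m + 270) + (0)
Last nonzero remainder: 18m² − 144m + 270. Dividing through by 18 gives the monic gcd m² − 8m + 15.
Then lcm(f, g) = f·g / gcd(f, g); expanding and making the result monic gives the answer.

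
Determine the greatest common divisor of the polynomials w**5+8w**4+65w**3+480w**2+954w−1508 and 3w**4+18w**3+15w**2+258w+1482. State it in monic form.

Euclidean algorithm in ℚ[w]:
  w**5+8w**4+65w**3+480w**2+954w−1508 = ((1/3)w+2/3)(3w**4+18w**3+15w**2+258w+1482) + (48w**3+384w**2+288w−2496)
  3w**4+18w**3+15w**2+258w+1482 = ((1/16)w−1/8)(48w**3+384w**2+288w−2496) + (45w**2+450w+1170)
  48w**3+384w**2+288w−2496 = ((16/15)w−32/15)(45w**2+450w+1170) + (0)
Last nonzero remainder: 45w**2+450w+1170. Dividing through by 45 gives the monic gcd w**2+10w+26.

w**2+10w+26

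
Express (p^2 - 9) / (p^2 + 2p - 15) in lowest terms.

(p + 3)/(p + 5)

Repeated division with remainder:
  p^2 - 9 = (p^2 + 2p - 15) + (-2p + 6)
  p^2 + 2p - 15 = (-(1/2)p - 5/2)(-2p + 6) + (0)
Last nonzero remainder: -2p + 6. Dividing through by -2 gives the monic gcd p - 3.
Cancel p - 3 from numerator and denominator to get the reduced form.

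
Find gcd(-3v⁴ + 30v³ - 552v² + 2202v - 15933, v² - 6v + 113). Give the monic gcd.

v² - 6v + 113

Repeated division with remainder:
  -3v⁴ + 30v³ - 552v² + 2202v - 15933 = (-3v² + 12v - 141)(v² - 6v + 113) + (0)
The last nonzero remainder v² - 6v + 113 is already monic.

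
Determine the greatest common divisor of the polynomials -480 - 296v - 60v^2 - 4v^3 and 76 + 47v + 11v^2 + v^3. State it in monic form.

4 + v

Euclidean algorithm in ℚ[v]:
  -4v^3 - 60v^2 - 296v - 480 = (-4)(v^3 + 11v^2 + 47v + 76) + (-16v^2 - 108v - 176)
  v^3 + 11v^2 + 47v + 76 = (-(1/16)v - 17/64)(-16v^2 - 108v - 176) + ((117/16)v + 117/4)
  -16v^2 - 108v - 176 = (-(256/117)v - 704/117)((117/16)v + 117/4) + (0)
Last nonzero remainder: (117/16)v + 117/4. Dividing through by 117/16 gives the monic gcd v + 4.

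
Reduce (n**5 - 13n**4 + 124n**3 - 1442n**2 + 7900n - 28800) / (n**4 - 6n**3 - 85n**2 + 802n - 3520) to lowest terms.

(n**2 + 4n + 90)/(n + 11)

Apply the Euclidean algorithm:
  n**5 - 13n**4 + 124n**3 - 1442n**2 + 7900n - 28800 = (n - 7)(n**4 - 6n**3 - 85n**2 + 802n - 3520) + (167n**3 - 2839n**2 + 17034n - 53440)
  n**4 - 6n**3 - 85n**2 + 802n - 3520 = ((1/167)n + 11/167)(167n**3 - 2839n**2 + 17034n - 53440) + (0)
Last nonzero remainder: 167n**3 - 2839n**2 + 17034n - 53440. Dividing through by 167 gives the monic gcd n**3 - 17n**2 + 102n - 320.
Cancel n**3 - 17n**2 + 102n - 320 from numerator and denominator to get the reduced form.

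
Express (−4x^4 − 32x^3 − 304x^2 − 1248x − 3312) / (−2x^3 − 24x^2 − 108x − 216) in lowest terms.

Apply the Euclidean algorithm:
  −4x^4 − 32x^3 − 304x^2 − 1248x − 3312 = (2x − 8)(−2x^3 − 24x^2 − 108x − 216) + (−280x^2 − 1680x − 5040)
  −2x^3 − 24x^2 − 108x − 216 = ((1/140)x + 3/70)(−280x^2 − 1680x − 5040) + (0)
Last nonzero remainder: −280x^2 − 1680x − 5040. Dividing through by −280 gives the monic gcd x^2 + 6x + 18.
Cancel x^2 + 6x + 18 from numerator and denominator to get the reduced form.

(2x^2 + 4x + 92)/(x + 6)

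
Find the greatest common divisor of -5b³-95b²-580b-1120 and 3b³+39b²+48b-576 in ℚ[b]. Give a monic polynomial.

Euclidean algorithm in ℚ[b]:
  -5b³-95b²-580b-1120 = (-5/3)(3b³+39b²+48b-576) + (-30b²-500b-2080)
  3b³+39b²+48b-576 = (-(1/10)b+11/30)(-30b²-500b-2080) + ((70/3)b+560/3)
  -30b²-500b-2080 = (-(9/7)b-78/7)((70/3)b+560/3) + (0)
Last nonzero remainder: (70/3)b+560/3. Dividing through by 70/3 gives the monic gcd b+8.

b+8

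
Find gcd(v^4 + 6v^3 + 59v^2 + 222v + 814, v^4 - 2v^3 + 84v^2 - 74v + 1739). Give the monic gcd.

Repeated division with remainder:
  v^4 + 6v^3 + 59v^2 + 222v + 814 = (v^4 - 2v^3 + 84v^2 - 74v + 1739) + (8v^3 - 25v^2 + 296v - 925)
  v^4 - 2v^3 + 84v^2 - 74v + 1739 = ((1/8)v + 9/64)(8v^3 - 25v^2 + 296v - 925) + ((3233/64)v^2 + 119621/64)
  8v^3 - 25v^2 + 296v - 925 = ((512/3233)v - 1600/3233)((3233/64)v^2 + 119621/64) + (0)
Last nonzero remainder: (3233/64)v^2 + 119621/64. Dividing through by 3233/64 gives the monic gcd v^2 + 37.

v^2 + 37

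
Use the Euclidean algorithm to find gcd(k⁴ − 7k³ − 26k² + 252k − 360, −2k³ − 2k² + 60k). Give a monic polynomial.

k² + k − 30

By polynomial division,
  k⁴ − 7k³ − 26k² + 252k − 360 = (−(1/2)k + 4)(−2k³ − 2k² + 60k) + (12k² + 12k − 360)
  −2k³ − 2k² + 60k = (−(1/6)k)(12k² + 12k − 360) + (0)
Last nonzero remainder: 12k² + 12k − 360. Dividing through by 12 gives the monic gcd k² + k − 30.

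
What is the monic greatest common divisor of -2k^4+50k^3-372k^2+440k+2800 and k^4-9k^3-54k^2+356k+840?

k^3-15k^2+36k+140

Euclidean algorithm in ℚ[k]:
  -2k^4+50k^3-372k^2+440k+2800 = (-2)(k^4-9k^3-54k^2+356k+840) + (32k^3-480k^2+1152k+4480)
  k^4-9k^3-54k^2+356k+840 = ((1/32)k+3/16)(32k^3-480k^2+1152k+4480) + (0)
Last nonzero remainder: 32k^3-480k^2+1152k+4480. Dividing through by 32 gives the monic gcd k^3-15k^2+36k+140.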